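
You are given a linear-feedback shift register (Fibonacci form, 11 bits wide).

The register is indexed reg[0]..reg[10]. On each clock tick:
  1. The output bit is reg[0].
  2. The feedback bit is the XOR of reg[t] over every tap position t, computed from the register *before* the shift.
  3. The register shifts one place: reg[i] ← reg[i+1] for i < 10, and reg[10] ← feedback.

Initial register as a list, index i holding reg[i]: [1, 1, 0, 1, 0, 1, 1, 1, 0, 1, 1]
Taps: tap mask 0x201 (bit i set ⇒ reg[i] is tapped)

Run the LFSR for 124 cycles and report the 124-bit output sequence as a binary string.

tick  register→output (feedback)
  0  11010111011→1 (0)
  1  10101110110→1 (0)
  2  01011101100→0 (0)
  3  10111011000→1 (1)
  4  01110110001→0 (0)
  5  11101100010→1 (0)
  6  11011000100→1 (1)
  7  10110001001→1 (1)
  8  01100010011→0 (1)
  9  11000100111→1 (0)
 10  10001001110→1 (0)
 11  00010011100→0 (0)
 12  00100111000→0 (0)
 13  01001110000→0 (0)
 14  10011100000→1 (1)
 15  00111000001→0 (0)
 16  01110000010→0 (1)
 17  11100000101→1 (1)
 18  11000001011→1 (0)
 19  10000010110→1 (0)
 20  00000101100→0 (0)
 21  00001011000→0 (0)
 22  00010110000→0 (0)
 23  00101100000→0 (0)
 24  01011000000→0 (0)
 25  10110000000→1 (1)
 26  01100000001→0 (0)
 27  11000000010→1 (0)
 28  10000000100→1 (1)
 29  00000001001→0 (0)
 30  00000010010→0 (1)
 31  00000100101→0 (0)
 32  00001001010→0 (1)
 33  00010010101→0 (0)
 34  00100101010→0 (1)
 35  01001010101→0 (0)
 36  10010101010→1 (0)
 37  00101010100→0 (0)
 38  01010101000→0 (0)
 39  10101010000→1 (1)
 40  01010100001→0 (0)
 41  10101000010→1 (0)
 42  01010000100→0 (0)
 43  10100001000→1 (1)
 44  01000010001→0 (0)
 45  10000100010→1 (0)
 46  00001000100→0 (0)
 47  00010001000→0 (0)
 48  00100010000→0 (0)
 49  01000100000→0 (0)
 50  10001000000→1 (1)
 51  00010000001→0 (0)
 52  00100000010→0 (1)
 53  01000000101→0 (0)
 54  10000001010→1 (0)
 55  00000010100→0 (0)
 56  00000101000→0 (0)
 57  00001010000→0 (0)
 58  00010100000→0 (0)
 59  00101000000→0 (0)
 60  01010000000→0 (0)
 61  10100000000→1 (1)
 62  01000000001→0 (0)
 63  10000000010→1 (0)
 64  00000000100→0 (0)
 65  00000001000→0 (0)
 66  00000010000→0 (0)
 67  00000100000→0 (0)
 68  00001000000→0 (0)
 69  00010000000→0 (0)
 70  00100000000→0 (0)
 71  01000000000→0 (0)
 72  10000000000→1 (1)
 73  00000000001→0 (0)
 74  00000000010→0 (1)
 75  00000000101→0 (0)
 76  00000001010→0 (1)
 77  00000010101→0 (0)
 78  00000101010→0 (1)
 79  00001010101→0 (0)
 80  00010101010→0 (1)
 81  00101010101→0 (0)
 82  01010101010→0 (1)
 83  10101010101→1 (1)
 84  01010101011→0 (1)
 85  10101010111→1 (0)
 86  01010101110→0 (1)
 87  10101011101→1 (1)
 88  01010111011→0 (1)
 89  10101110111→1 (0)
 90  01011101110→0 (1)
 91  10111011101→1 (1)
 92  01110111011→0 (1)
 93  11101110111→1 (0)
 94  11011101110→1 (0)
 95  10111011100→1 (1)
 96  01110111001→0 (0)
 97  11101110010→1 (0)
 98  11011100100→1 (1)
 99  10111001001→1 (1)
100  01110010011→0 (1)
101  11100100111→1 (0)
102  11001001110→1 (0)
103  10010011100→1 (1)
104  00100111001→0 (0)
105  01001110010→0 (1)
106  10011100101→1 (1)
107  00111001011→0 (1)
108  01110010111→0 (1)
109  11100101111→1 (0)
110  11001011110→1 (0)
111  10010111100→1 (1)
112  00101111001→0 (0)
113  01011110010→0 (1)
114  10111100101→1 (1)
115  01111001011→0 (1)
116  11110010111→1 (0)
117  11100101110→1 (0)
118  11001011100→1 (1)
119  10010111001→1 (1)
120  00101110011→0 (1)
121  01011100111→0 (1)
122  10111001111→1 (0)
123  01110011110→0 (1)

1101011101100010011100000101100000001001010101000010001000000101000000001000000000010101010101110111011100100111001011110010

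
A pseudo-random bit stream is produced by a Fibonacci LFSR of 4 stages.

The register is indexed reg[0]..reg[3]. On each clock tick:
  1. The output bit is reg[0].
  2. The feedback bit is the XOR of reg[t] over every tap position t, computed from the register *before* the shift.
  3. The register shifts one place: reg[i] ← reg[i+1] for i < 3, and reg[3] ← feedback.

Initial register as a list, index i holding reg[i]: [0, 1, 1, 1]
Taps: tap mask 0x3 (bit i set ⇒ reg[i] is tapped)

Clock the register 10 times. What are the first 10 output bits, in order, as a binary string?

0111100010

k : reg_k → out_k, fb_k
0: 0111 → 0, fb=1
1: 1111 → 1, fb=0
2: 1110 → 1, fb=0
3: 1100 → 1, fb=0
4: 1000 → 1, fb=1
5: 0001 → 0, fb=0
6: 0010 → 0, fb=0
7: 0100 → 0, fb=1
8: 1001 → 1, fb=1
9: 0011 → 0, fb=0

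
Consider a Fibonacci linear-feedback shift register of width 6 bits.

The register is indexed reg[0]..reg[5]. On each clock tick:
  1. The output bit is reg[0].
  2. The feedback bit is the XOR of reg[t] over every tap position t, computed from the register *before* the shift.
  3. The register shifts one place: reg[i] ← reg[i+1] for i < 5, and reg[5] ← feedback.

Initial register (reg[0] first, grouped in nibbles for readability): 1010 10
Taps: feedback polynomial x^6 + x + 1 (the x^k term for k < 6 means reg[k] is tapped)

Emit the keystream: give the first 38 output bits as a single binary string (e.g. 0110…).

10101011111100000100001100010100111101

k : reg_k → out_k, fb_k
0: 101010 → 1, fb=1
1: 010101 → 0, fb=1
2: 101011 → 1, fb=1
3: 010111 → 0, fb=1
4: 101111 → 1, fb=1
5: 011111 → 0, fb=1
6: 111111 → 1, fb=0
7: 111110 → 1, fb=0
8: 111100 → 1, fb=0
9: 111000 → 1, fb=0
10: 110000 → 1, fb=0
11: 100000 → 1, fb=1
12: 000001 → 0, fb=0
13: 000010 → 0, fb=0
14: 000100 → 0, fb=0
15: 001000 → 0, fb=0
16: 010000 → 0, fb=1
17: 100001 → 1, fb=1
18: 000011 → 0, fb=0
19: 000110 → 0, fb=0
20: 001100 → 0, fb=0
21: 011000 → 0, fb=1
22: 110001 → 1, fb=0
23: 100010 → 1, fb=1
24: 000101 → 0, fb=0
25: 001010 → 0, fb=0
26: 010100 → 0, fb=1
27: 101001 → 1, fb=1
28: 010011 → 0, fb=1
29: 100111 → 1, fb=1
30: 001111 → 0, fb=0
31: 011110 → 0, fb=1
32: 111101 → 1, fb=0
33: 111010 → 1, fb=0
34: 110100 → 1, fb=0
35: 101000 → 1, fb=1
36: 010001 → 0, fb=1
37: 100011 → 1, fb=1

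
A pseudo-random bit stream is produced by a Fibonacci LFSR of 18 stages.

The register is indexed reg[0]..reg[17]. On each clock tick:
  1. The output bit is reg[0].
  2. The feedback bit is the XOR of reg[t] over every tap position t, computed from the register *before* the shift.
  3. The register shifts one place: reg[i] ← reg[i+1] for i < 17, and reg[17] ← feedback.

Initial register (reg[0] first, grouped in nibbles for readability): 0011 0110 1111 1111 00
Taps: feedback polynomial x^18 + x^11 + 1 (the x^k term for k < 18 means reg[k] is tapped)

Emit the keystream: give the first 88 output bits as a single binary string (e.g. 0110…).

step | reg (before) | out | fb
   0 | 001101101111111100 | 0 | 1
   1 | 011011011111111001 | 0 | 1
   2 | 110110111111110011 | 1 | 0
   3 | 101101111111100110 | 1 | 0
   4 | 011011111111001100 | 0 | 1
   5 | 110111111110011001 | 1 | 1
   6 | 101111111100110011 | 1 | 1
   7 | 011111111001100111 | 0 | 1
   8 | 111111110011001111 | 1 | 0
   9 | 111111100110011110 | 1 | 1
  10 | 111111001100111101 | 1 | 1
  11 | 111110011001111011 | 1 | 0
  12 | 111100110011110110 | 1 | 0
  13 | 111001100111101100 | 1 | 0
  14 | 110011001111011000 | 1 | 0
  15 | 100110011110110000 | 1 | 1
  16 | 001100111101100001 | 0 | 1
  17 | 011001111011000011 | 0 | 1
  18 | 110011110110000111 | 1 | 1
  19 | 100111101100001111 | 1 | 1
  20 | 001111011000011111 | 0 | 0
  21 | 011110110000111110 | 0 | 0
  22 | 111101100001111100 | 1 | 0
  23 | 111011000011111000 | 1 | 0
  24 | 110110000111110000 | 1 | 0
  25 | 101100001111100000 | 1 | 0
  26 | 011000011111000000 | 0 | 1
  27 | 110000111110000001 | 1 | 1
  28 | 100001111100000011 | 1 | 1
  29 | 000011111000000111 | 0 | 0
  30 | 000111110000001110 | 0 | 0
  31 | 001111100000011100 | 0 | 0
  32 | 011111000000111000 | 0 | 0
  33 | 111110000001110000 | 1 | 0
  34 | 111100000011100000 | 1 | 0
  35 | 111000000111000000 | 1 | 0
  36 | 110000001110000000 | 1 | 1
  37 | 100000011100000001 | 1 | 1
  38 | 000000111000000011 | 0 | 0
  39 | 000001110000000110 | 0 | 0
  40 | 000011100000001100 | 0 | 0
  41 | 000111000000011000 | 0 | 0
  42 | 001110000000110000 | 0 | 0
  43 | 011100000001100000 | 0 | 1
  44 | 111000000011000001 | 1 | 0
  45 | 110000000110000010 | 1 | 1
  46 | 100000001100000101 | 1 | 1
  47 | 000000011000001011 | 0 | 0
  48 | 000000110000010110 | 0 | 0
  49 | 000001100000101100 | 0 | 0
  50 | 000011000001011000 | 0 | 1
  51 | 000110000010110001 | 0 | 0
  52 | 001100000101100010 | 0 | 1
  53 | 011000001011000101 | 0 | 1
  54 | 110000010110001011 | 1 | 1
  55 | 100000101100010111 | 1 | 1
  56 | 000001011000101111 | 0 | 0
  57 | 000010110001011110 | 0 | 1
  58 | 000101100010111101 | 0 | 0
  59 | 001011000101111010 | 0 | 1
  60 | 010110001011110101 | 0 | 1
  61 | 101100010111101011 | 1 | 0
  62 | 011000101111010110 | 0 | 1
  63 | 110001011110101101 | 1 | 1
  64 | 100010111101011011 | 1 | 0
  65 | 000101111010110110 | 0 | 0
  66 | 001011110101101100 | 0 | 1
  67 | 010111101011011001 | 0 | 1
  68 | 101111010110110011 | 1 | 1
  69 | 011110101101100111 | 0 | 1
  70 | 111101011011001111 | 1 | 0
  71 | 111010110110011110 | 1 | 1
  72 | 110101101100111101 | 1 | 1
  73 | 101011011001111011 | 1 | 0
  74 | 010110110011110110 | 0 | 1
  75 | 101101100111101101 | 1 | 0
  76 | 011011001111011010 | 0 | 1
  77 | 110110011110110101 | 1 | 1
  78 | 101100111101101011 | 1 | 0
  79 | 011001111011010110 | 0 | 1
  80 | 110011110110101101 | 1 | 1
  81 | 100111101101011011 | 1 | 0
  82 | 001111011010110110 | 0 | 0
  83 | 011110110101101100 | 0 | 1
  84 | 111101101011011001 | 1 | 0
  85 | 111011010110110010 | 1 | 1
  86 | 110110101101100101 | 1 | 0
  87 | 101101011011001010 | 1 | 0

0011011011111111001100111101100001111100000011100000001100000101100010111101011011001111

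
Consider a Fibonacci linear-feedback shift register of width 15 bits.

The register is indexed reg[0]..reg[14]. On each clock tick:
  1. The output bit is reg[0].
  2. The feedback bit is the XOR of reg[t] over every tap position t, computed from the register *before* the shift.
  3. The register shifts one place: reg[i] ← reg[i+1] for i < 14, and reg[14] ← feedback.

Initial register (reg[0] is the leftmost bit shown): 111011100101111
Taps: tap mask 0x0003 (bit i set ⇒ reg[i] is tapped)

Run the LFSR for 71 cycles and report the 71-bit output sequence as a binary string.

11101110010111100110010111000101010111001001111111001011010000001011101

step | reg (before) | out | fb
   0 | 111011100101111 | 1 | 0
   1 | 110111001011110 | 1 | 0
   2 | 101110010111100 | 1 | 1
   3 | 011100101111001 | 0 | 1
   4 | 111001011110011 | 1 | 0
   5 | 110010111100110 | 1 | 0
   6 | 100101111001100 | 1 | 1
   7 | 001011110011001 | 0 | 0
   8 | 010111100110010 | 0 | 1
   9 | 101111001100101 | 1 | 1
  10 | 011110011001011 | 0 | 1
  11 | 111100110010111 | 1 | 0
  12 | 111001100101110 | 1 | 0
  13 | 110011001011100 | 1 | 0
  14 | 100110010111000 | 1 | 1
  15 | 001100101110001 | 0 | 0
  16 | 011001011100010 | 0 | 1
  17 | 110010111000101 | 1 | 0
  18 | 100101110001010 | 1 | 1
  19 | 001011100010101 | 0 | 0
  20 | 010111000101010 | 0 | 1
  21 | 101110001010101 | 1 | 1
  22 | 011100010101011 | 0 | 1
  23 | 111000101010111 | 1 | 0
  24 | 110001010101110 | 1 | 0
  25 | 100010101011100 | 1 | 1
  26 | 000101010111001 | 0 | 0
  27 | 001010101110010 | 0 | 0
  28 | 010101011100100 | 0 | 1
  29 | 101010111001001 | 1 | 1
  30 | 010101110010011 | 0 | 1
  31 | 101011100100111 | 1 | 1
  32 | 010111001001111 | 0 | 1
  33 | 101110010011111 | 1 | 1
  34 | 011100100111111 | 0 | 1
  35 | 111001001111111 | 1 | 0
  36 | 110010011111110 | 1 | 0
  37 | 100100111111100 | 1 | 1
  38 | 001001111111001 | 0 | 0
  39 | 010011111110010 | 0 | 1
  40 | 100111111100101 | 1 | 1
  41 | 001111111001011 | 0 | 0
  42 | 011111110010110 | 0 | 1
  43 | 111111100101101 | 1 | 0
  44 | 111111001011010 | 1 | 0
  45 | 111110010110100 | 1 | 0
  46 | 111100101101000 | 1 | 0
  47 | 111001011010000 | 1 | 0
  48 | 110010110100000 | 1 | 0
  49 | 100101101000000 | 1 | 1
  50 | 001011010000001 | 0 | 0
  51 | 010110100000010 | 0 | 1
  52 | 101101000000101 | 1 | 1
  53 | 011010000001011 | 0 | 1
  54 | 110100000010111 | 1 | 0
  55 | 101000000101110 | 1 | 1
  56 | 010000001011101 | 0 | 1
  57 | 100000010111011 | 1 | 1
  58 | 000000101110111 | 0 | 0
  59 | 000001011101110 | 0 | 0
  60 | 000010111011100 | 0 | 0
  61 | 000101110111000 | 0 | 0
  62 | 001011101110000 | 0 | 0
  63 | 010111011100000 | 0 | 1
  64 | 101110111000001 | 1 | 1
  65 | 011101110000011 | 0 | 1
  66 | 111011100000111 | 1 | 0
  67 | 110111000001110 | 1 | 0
  68 | 101110000011100 | 1 | 1
  69 | 011100000111001 | 0 | 1
  70 | 111000001110011 | 1 | 0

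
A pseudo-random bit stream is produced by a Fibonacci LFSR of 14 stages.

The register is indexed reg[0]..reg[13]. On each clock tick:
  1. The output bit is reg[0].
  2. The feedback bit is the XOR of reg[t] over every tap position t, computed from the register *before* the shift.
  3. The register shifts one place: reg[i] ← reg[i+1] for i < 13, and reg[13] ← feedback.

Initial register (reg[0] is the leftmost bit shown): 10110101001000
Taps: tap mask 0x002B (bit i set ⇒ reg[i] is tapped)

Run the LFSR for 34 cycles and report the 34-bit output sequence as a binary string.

k : reg_k → out_k, fb_k
0: 10110101001000 → 1, fb=1
1: 01101010010001 → 0, fb=1
2: 11010100100011 → 1, fb=0
3: 10101001000110 → 1, fb=1
4: 01010010001101 → 0, fb=0
5: 10100100011010 → 1, fb=0
6: 01001000110100 → 0, fb=1
7: 10010001101001 → 1, fb=0
8: 00100011010010 → 0, fb=0
9: 01000110100100 → 0, fb=0
10: 10001101001000 → 1, fb=0
11: 00011010010000 → 0, fb=1
12: 00110100100001 → 0, fb=0
13: 01101001000010 → 0, fb=1
14: 11010010000101 → 1, fb=1
15: 10100100001011 → 1, fb=0
16: 01001000010110 → 0, fb=1
17: 10010000101101 → 1, fb=0
18: 00100001011010 → 0, fb=0
19: 01000010110100 → 0, fb=1
20: 10000101101001 → 1, fb=0
21: 00001011010010 → 0, fb=0
22: 00010110100100 → 0, fb=0
23: 00101101001000 → 0, fb=1
24: 01011010010001 → 0, fb=0
25: 10110100100010 → 1, fb=1
26: 01101001000101 → 0, fb=1
27: 11010010001011 → 1, fb=1
28: 10100100010111 → 1, fb=0
29: 01001000101110 → 0, fb=1
30: 10010001011101 → 1, fb=0
31: 00100010111010 → 0, fb=0
32: 01000101110100 → 0, fb=0
33: 10001011101000 → 1, fb=1

1011010100100011010010000101101001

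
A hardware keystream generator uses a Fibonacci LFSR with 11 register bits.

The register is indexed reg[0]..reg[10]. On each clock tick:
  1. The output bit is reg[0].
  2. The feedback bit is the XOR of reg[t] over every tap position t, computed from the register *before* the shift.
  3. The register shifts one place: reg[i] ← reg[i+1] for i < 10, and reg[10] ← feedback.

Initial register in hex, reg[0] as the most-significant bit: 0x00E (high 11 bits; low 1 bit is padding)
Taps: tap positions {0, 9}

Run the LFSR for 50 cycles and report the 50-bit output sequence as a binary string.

00000000111111111110011001100101101001011100010111

k : reg_k → out_k, fb_k
0: 00000000111 → 0, fb=1
1: 00000001111 → 0, fb=1
2: 00000011111 → 0, fb=1
3: 00000111111 → 0, fb=1
4: 00001111111 → 0, fb=1
5: 00011111111 → 0, fb=1
6: 00111111111 → 0, fb=1
7: 01111111111 → 0, fb=1
8: 11111111111 → 1, fb=0
9: 11111111110 → 1, fb=0
10: 11111111100 → 1, fb=1
11: 11111111001 → 1, fb=1
12: 11111110011 → 1, fb=0
13: 11111100110 → 1, fb=0
14: 11111001100 → 1, fb=1
15: 11110011001 → 1, fb=1
16: 11100110011 → 1, fb=0
17: 11001100110 → 1, fb=0
18: 10011001100 → 1, fb=1
19: 00110011001 → 0, fb=0
20: 01100110010 → 0, fb=1
21: 11001100101 → 1, fb=1
22: 10011001011 → 1, fb=0
23: 00110010110 → 0, fb=1
24: 01100101101 → 0, fb=0
25: 11001011010 → 1, fb=0
26: 10010110100 → 1, fb=1
27: 00101101001 → 0, fb=0
28: 01011010010 → 0, fb=1
29: 10110100101 → 1, fb=1
30: 01101001011 → 0, fb=1
31: 11010010111 → 1, fb=0
32: 10100101110 → 1, fb=0
33: 01001011100 → 0, fb=0
34: 10010111000 → 1, fb=1
35: 00101110001 → 0, fb=0
36: 01011100010 → 0, fb=1
37: 10111000101 → 1, fb=1
38: 01110001011 → 0, fb=1
39: 11100010111 → 1, fb=0
40: 11000101110 → 1, fb=0
41: 10001011100 → 1, fb=1
42: 00010111001 → 0, fb=0
43: 00101110010 → 0, fb=1
44: 01011100101 → 0, fb=0
45: 10111001010 → 1, fb=0
46: 01110010100 → 0, fb=0
47: 11100101000 → 1, fb=1
48: 11001010001 → 1, fb=1
49: 10010100011 → 1, fb=0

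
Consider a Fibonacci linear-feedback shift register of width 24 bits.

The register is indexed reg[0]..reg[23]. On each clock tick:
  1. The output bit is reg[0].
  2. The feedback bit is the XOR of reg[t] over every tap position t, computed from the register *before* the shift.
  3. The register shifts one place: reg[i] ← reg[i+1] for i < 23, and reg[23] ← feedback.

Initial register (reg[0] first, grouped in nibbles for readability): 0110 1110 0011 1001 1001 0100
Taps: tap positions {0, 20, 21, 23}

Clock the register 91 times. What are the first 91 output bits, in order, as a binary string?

0110111000111001100101001101000111101100100010011010101111001110110101000100010111001101001

step | reg (before) | out | fb
   0 | 011011100011100110010100 | 0 | 1
   1 | 110111000111001100101001 | 1 | 1
   2 | 101110001110011001010011 | 1 | 0
   3 | 011100011100110010100110 | 0 | 1
   4 | 111000111001100101001101 | 1 | 0
   5 | 110001110011001010011010 | 1 | 0
   6 | 100011100110010100110100 | 1 | 0
   7 | 000111001100101001101000 | 0 | 1
   8 | 001110011001010011010001 | 0 | 1
   9 | 011100110010100110100011 | 0 | 1
  10 | 111001100101001101000111 | 1 | 1
  11 | 110011001010011010001111 | 1 | 0
  12 | 100110010100110100011110 | 1 | 1
  13 | 001100101001101000111101 | 0 | 1
  14 | 011001010011010001111011 | 0 | 0
  15 | 110010100110100011110110 | 1 | 0
  16 | 100101001101000111101100 | 1 | 1
  17 | 001010011010001111011001 | 0 | 0
  18 | 010100110100011110110010 | 0 | 0
  19 | 101001101000111101100100 | 1 | 0
  20 | 010011010001111011001000 | 0 | 1
  21 | 100110100011110110010001 | 1 | 0
  22 | 001101000111101100100010 | 0 | 0
  23 | 011010001111011001000100 | 0 | 1
  24 | 110100011110110010001001 | 1 | 1
  25 | 101000111101100100010011 | 1 | 0
  26 | 010001111011001000100110 | 0 | 1
  27 | 100011110110010001001101 | 1 | 0
  28 | 000111101100100010011010 | 0 | 1
  29 | 001111011001000100110101 | 0 | 0
  30 | 011110110010001001101010 | 0 | 1
  31 | 111101100100010011010101 | 1 | 1
  32 | 111011001000100110101011 | 1 | 1
  33 | 110110010001001101010111 | 1 | 1
  34 | 101100100010011010101111 | 1 | 0
  35 | 011001000100110101011110 | 0 | 0
  36 | 110010001001101010111100 | 1 | 1
  37 | 100100010011010101111001 | 1 | 1
  38 | 001000100110101011110011 | 0 | 1
  39 | 010001001101010111100111 | 0 | 0
  40 | 100010011010101111001110 | 1 | 1
  41 | 000100110101011110011101 | 0 | 1
  42 | 001001101010111100111011 | 0 | 0
  43 | 010011010101111001110110 | 0 | 1
  44 | 100110101011110011101101 | 1 | 0
  45 | 001101010111100111011010 | 0 | 1
  46 | 011010101111001110110101 | 0 | 0
  47 | 110101011110011101101010 | 1 | 0
  48 | 101010111100111011010100 | 1 | 0
  49 | 010101111001110110101000 | 0 | 1
  50 | 101011110011101101010001 | 1 | 0
  51 | 010111100111011010100010 | 0 | 0
  52 | 101111001110110101000100 | 1 | 0
  53 | 011110011101101010001000 | 0 | 1
  54 | 111100111011010100010001 | 1 | 0
  55 | 111001110110101000100010 | 1 | 1
  56 | 110011101101010001000101 | 1 | 1
  57 | 100111011010100010001011 | 1 | 1
  58 | 001110110101000100010111 | 0 | 0
  59 | 011101101010001000101110 | 0 | 0
  60 | 111011010100010001011100 | 1 | 1
  61 | 110110101000100010111001 | 1 | 1
  62 | 101101010001000101110011 | 1 | 0
  63 | 011010100010001011100110 | 0 | 1
  64 | 110101000100010111001101 | 1 | 0
  65 | 101010001000101110011010 | 1 | 0
  66 | 010100010001011100110100 | 0 | 1
  67 | 101000100010111001101001 | 1 | 1
  68 | 010001000101110011010011 | 0 | 1
  69 | 100010001011100110100111 | 1 | 1
  70 | 000100010111001101001111 | 0 | 1
  71 | 001000101110011010011111 | 0 | 1
  72 | 010001011100110100111111 | 0 | 1
  73 | 100010111001101001111111 | 1 | 0
  74 | 000101110011010011111110 | 0 | 0
  75 | 001011100110100111111100 | 0 | 0
  76 | 010111001101001111111000 | 0 | 1
  77 | 101110011010011111110001 | 1 | 0
  78 | 011100110100111111100010 | 0 | 0
  79 | 111001101001111111000100 | 1 | 0
  80 | 110011010011111110001000 | 1 | 0
  81 | 100110100111111100010000 | 1 | 1
  82 | 001101001111111000100001 | 0 | 1
  83 | 011010011111110001000011 | 0 | 1
  84 | 110100111111100010000111 | 1 | 1
  85 | 101001111111000100001111 | 1 | 0
  86 | 010011111110001000011110 | 0 | 0
  87 | 100111111100010000111100 | 1 | 1
  88 | 001111111000100001111001 | 0 | 0
  89 | 011111110001000011110010 | 0 | 0
  90 | 111111100010000111100100 | 1 | 0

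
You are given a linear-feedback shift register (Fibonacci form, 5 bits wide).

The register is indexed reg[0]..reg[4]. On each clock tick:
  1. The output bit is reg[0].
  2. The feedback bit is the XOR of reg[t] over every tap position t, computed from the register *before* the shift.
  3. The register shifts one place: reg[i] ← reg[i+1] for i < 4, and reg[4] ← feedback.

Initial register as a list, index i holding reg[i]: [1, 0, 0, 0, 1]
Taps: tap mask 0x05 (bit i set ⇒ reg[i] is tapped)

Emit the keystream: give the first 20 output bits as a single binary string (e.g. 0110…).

10001101110101000010

k : reg_k → out_k, fb_k
0: 10001 → 1, fb=1
1: 00011 → 0, fb=0
2: 00110 → 0, fb=1
3: 01101 → 0, fb=1
4: 11011 → 1, fb=1
5: 10111 → 1, fb=0
6: 01110 → 0, fb=1
7: 11101 → 1, fb=0
8: 11010 → 1, fb=1
9: 10101 → 1, fb=0
10: 01010 → 0, fb=0
11: 10100 → 1, fb=0
12: 01000 → 0, fb=0
13: 10000 → 1, fb=1
14: 00001 → 0, fb=0
15: 00010 → 0, fb=0
16: 00100 → 0, fb=1
17: 01001 → 0, fb=0
18: 10010 → 1, fb=1
19: 00101 → 0, fb=1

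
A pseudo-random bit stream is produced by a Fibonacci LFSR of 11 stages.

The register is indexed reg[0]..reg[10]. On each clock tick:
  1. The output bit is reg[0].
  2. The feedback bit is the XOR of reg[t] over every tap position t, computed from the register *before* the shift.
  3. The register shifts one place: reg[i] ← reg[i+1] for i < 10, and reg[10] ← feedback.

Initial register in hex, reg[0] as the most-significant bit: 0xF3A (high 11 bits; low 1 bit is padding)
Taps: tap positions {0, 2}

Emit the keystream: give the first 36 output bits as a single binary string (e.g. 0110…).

111100111010011110100111001001110111

k : reg_k → out_k, fb_k
0: 11110011101 → 1, fb=0
1: 11100111010 → 1, fb=0
2: 11001110100 → 1, fb=1
3: 10011101001 → 1, fb=1
4: 00111010011 → 0, fb=1
5: 01110100111 → 0, fb=1
6: 11101001111 → 1, fb=0
7: 11010011110 → 1, fb=1
8: 10100111101 → 1, fb=0
9: 01001111010 → 0, fb=0
10: 10011110100 → 1, fb=1
11: 00111101001 → 0, fb=1
12: 01111010011 → 0, fb=1
13: 11110100111 → 1, fb=0
14: 11101001110 → 1, fb=0
15: 11010011100 → 1, fb=1
16: 10100111001 → 1, fb=0
17: 01001110010 → 0, fb=0
18: 10011100100 → 1, fb=1
19: 00111001001 → 0, fb=1
20: 01110010011 → 0, fb=1
21: 11100100111 → 1, fb=0
22: 11001001110 → 1, fb=1
23: 10010011101 → 1, fb=1
24: 00100111011 → 0, fb=1
25: 01001110111 → 0, fb=0
26: 10011101110 → 1, fb=1
27: 00111011101 → 0, fb=1
28: 01110111011 → 0, fb=1
29: 11101110111 → 1, fb=0
30: 11011101110 → 1, fb=1
31: 10111011101 → 1, fb=0
32: 01110111010 → 0, fb=1
33: 11101110101 → 1, fb=0
34: 11011101010 → 1, fb=1
35: 10111010101 → 1, fb=0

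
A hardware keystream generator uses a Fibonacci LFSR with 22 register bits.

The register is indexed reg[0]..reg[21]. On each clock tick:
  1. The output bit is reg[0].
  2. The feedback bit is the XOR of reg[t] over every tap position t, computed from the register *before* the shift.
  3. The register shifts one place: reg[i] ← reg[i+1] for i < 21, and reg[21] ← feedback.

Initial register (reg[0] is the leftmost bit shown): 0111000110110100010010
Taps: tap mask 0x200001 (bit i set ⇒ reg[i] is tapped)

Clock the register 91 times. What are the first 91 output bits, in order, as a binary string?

0111000110110100010010010111101101100001110001101011011011111010000100110110110101001111100

tick  register→output (feedback)
  0  0111000110110100010010→0 (0)
  1  1110001101101000100100→1 (1)
  2  1100011011010001001001→1 (0)
  3  1000110110100010010010→1 (1)
  4  0001101101000100100101→0 (1)
  5  0011011010001001001011→0 (1)
  6  0110110100010010010111→0 (1)
  7  1101101000100100101111→1 (0)
  8  1011010001001001011110→1 (1)
  9  0110100010010010111101→0 (1)
 10  1101000100100101111011→1 (0)
 11  1010001001001011110110→1 (1)
 12  0100010010010111101101→0 (1)
 13  1000100100101111011011→1 (0)
 14  0001001001011110110110→0 (0)
 15  0010010010111101101100→0 (0)
 16  0100100101111011011000→0 (0)
 17  1001001011110110110000→1 (1)
 18  0010010111101101100001→0 (1)
 19  0100101111011011000011→0 (1)
 20  1001011110110110000111→1 (0)
 21  0010111101101100001110→0 (0)
 22  0101111011011000011100→0 (0)
 23  1011110110110000111000→1 (1)
 24  0111101101100001110001→0 (1)
 25  1111011011000011100011→1 (0)
 26  1110110110000111000110→1 (1)
 27  1101101100001110001101→1 (0)
 28  1011011000011100011010→1 (1)
 29  0110110000111000110101→0 (1)
 30  1101100001110001101011→1 (0)
 31  1011000011100011010110→1 (1)
 32  0110000111000110101101→0 (1)
 33  1100001110001101011011→1 (0)
 34  1000011100011010110110→1 (1)
 35  0000111000110101101101→0 (1)
 36  0001110001101011011011→0 (1)
 37  0011100011010110110111→0 (1)
 38  0111000110101101101111→0 (1)
 39  1110001101011011011111→1 (0)
 40  1100011010110110111110→1 (1)
 41  1000110101101101111101→1 (0)
 42  0001101011011011111010→0 (0)
 43  0011010110110111110100→0 (0)
 44  0110101101101111101000→0 (0)
 45  1101011011011111010000→1 (1)
 46  1010110110111110100001→1 (0)
 47  0101101101111101000010→0 (0)
 48  1011011011111010000100→1 (1)
 49  0110110111110100001001→0 (1)
 50  1101101111101000010011→1 (0)
 51  1011011111010000100110→1 (1)
 52  0110111110100001001101→0 (1)
 53  1101111101000010011011→1 (0)
 54  1011111010000100110110→1 (1)
 55  0111110100001001101101→0 (1)
 56  1111101000010011011011→1 (0)
 57  1111010000100110110110→1 (1)
 58  1110100001001101101101→1 (0)
 59  1101000010011011011010→1 (1)
 60  1010000100110110110101→1 (0)
 61  0100001001101101101010→0 (0)
 62  1000010011011011010100→1 (1)
 63  0000100110110110101001→0 (1)
 64  0001001101101101010011→0 (1)
 65  0010011011011010100111→0 (1)
 66  0100110110110101001111→0 (1)
 67  1001101101101010011111→1 (0)
 68  0011011011010100111110→0 (0)
 69  0110110110101001111100→0 (0)
 70  1101101101010011111000→1 (1)
 71  1011011010100111110001→1 (0)
 72  0110110101001111100010→0 (0)
 73  1101101010011111000100→1 (1)
 74  1011010100111110001001→1 (0)
 75  0110101001111100010010→0 (0)
 76  1101010011111000100100→1 (1)
 77  1010100111110001001001→1 (0)
 78  0101001111100010010010→0 (0)
 79  1010011111000100100100→1 (1)
 80  0100111110001001001001→0 (1)
 81  1001111100010010010011→1 (0)
 82  0011111000100100100110→0 (0)
 83  0111110001001001001100→0 (0)
 84  1111100010010010011000→1 (1)
 85  1111000100100100110001→1 (0)
 86  1110001001001001100010→1 (1)
 87  1100010010010011000101→1 (0)
 88  1000100100100110001010→1 (1)
 89  0001001001001100010101→0 (1)
 90  0010010010011000101011→0 (1)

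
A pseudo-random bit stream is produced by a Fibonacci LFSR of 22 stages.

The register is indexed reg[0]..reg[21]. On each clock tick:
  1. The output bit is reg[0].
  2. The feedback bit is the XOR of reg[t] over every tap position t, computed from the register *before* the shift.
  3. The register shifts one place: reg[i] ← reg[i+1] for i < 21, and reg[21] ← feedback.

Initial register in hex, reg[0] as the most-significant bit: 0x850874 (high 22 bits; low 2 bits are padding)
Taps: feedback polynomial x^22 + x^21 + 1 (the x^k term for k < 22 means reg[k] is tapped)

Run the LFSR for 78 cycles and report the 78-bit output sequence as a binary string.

k : reg_k → out_k, fb_k
0: 1000010100001000011101 → 1, fb=0
1: 0000101000010000111010 → 0, fb=0
2: 0001010000100001110100 → 0, fb=0
3: 0010100001000011101000 → 0, fb=0
4: 0101000010000111010000 → 0, fb=0
5: 1010000100001110100000 → 1, fb=1
6: 0100001000011101000001 → 0, fb=1
7: 1000010000111010000011 → 1, fb=0
8: 0000100001110100000110 → 0, fb=0
9: 0001000011101000001100 → 0, fb=0
10: 0010000111010000011000 → 0, fb=0
11: 0100001110100000110000 → 0, fb=0
12: 1000011101000001100000 → 1, fb=1
13: 0000111010000011000001 → 0, fb=1
14: 0001110100000110000011 → 0, fb=1
15: 0011101000001100000111 → 0, fb=1
16: 0111010000011000001111 → 0, fb=1
17: 1110100000110000011111 → 1, fb=0
18: 1101000001100000111110 → 1, fb=1
19: 1010000011000001111101 → 1, fb=0
20: 0100000110000011111010 → 0, fb=0
21: 1000001100000111110100 → 1, fb=1
22: 0000011000001111101001 → 0, fb=1
23: 0000110000011111010011 → 0, fb=1
24: 0001100000111110100111 → 0, fb=1
25: 0011000001111101001111 → 0, fb=1
26: 0110000011111010011111 → 0, fb=1
27: 1100000111110100111111 → 1, fb=0
28: 1000001111101001111110 → 1, fb=1
29: 0000011111010011111101 → 0, fb=1
30: 0000111110100111111011 → 0, fb=1
31: 0001111101001111110111 → 0, fb=1
32: 0011111010011111101111 → 0, fb=1
33: 0111110100111111011111 → 0, fb=1
34: 1111101001111110111111 → 1, fb=0
35: 1111010011111101111110 → 1, fb=1
36: 1110100111111011111101 → 1, fb=0
37: 1101001111110111111010 → 1, fb=1
38: 1010011111101111110101 → 1, fb=0
39: 0100111111011111101010 → 0, fb=0
40: 1001111110111111010100 → 1, fb=1
41: 0011111101111110101001 → 0, fb=1
42: 0111111011111101010011 → 0, fb=1
43: 1111110111111010100111 → 1, fb=0
44: 1111101111110101001110 → 1, fb=1
45: 1111011111101010011101 → 1, fb=0
46: 1110111111010100111010 → 1, fb=1
47: 1101111110101001110101 → 1, fb=0
48: 1011111101010011101010 → 1, fb=1
49: 0111111010100111010101 → 0, fb=1
50: 1111110101001110101011 → 1, fb=0
51: 1111101010011101010110 → 1, fb=1
52: 1111010100111010101101 → 1, fb=0
53: 1110101001110101011010 → 1, fb=1
54: 1101010011101010110101 → 1, fb=0
55: 1010100111010101101010 → 1, fb=1
56: 0101001110101011010101 → 0, fb=1
57: 1010011101010110101011 → 1, fb=0
58: 0100111010101101010110 → 0, fb=0
59: 1001110101011010101100 → 1, fb=1
60: 0011101010110101011001 → 0, fb=1
61: 0111010101101010110011 → 0, fb=1
62: 1110101011010101100111 → 1, fb=0
63: 1101010110101011001110 → 1, fb=1
64: 1010101101010110011101 → 1, fb=0
65: 0101011010101100111010 → 0, fb=0
66: 1010110101011001110100 → 1, fb=1
67: 0101101010110011101001 → 0, fb=1
68: 1011010101100111010011 → 1, fb=0
69: 0110101011001110100110 → 0, fb=0
70: 1101010110011101001100 → 1, fb=1
71: 1010101100111010011001 → 1, fb=0
72: 0101011001110100110010 → 0, fb=0
73: 1010110011101001100100 → 1, fb=1
74: 0101100111010011001001 → 0, fb=1
75: 1011001110100110010011 → 1, fb=0
76: 0110011101001100100110 → 0, fb=0
77: 1100111010011001001100 → 1, fb=1

100001010000100001110100000110000011111010011111101111110101001110101011010101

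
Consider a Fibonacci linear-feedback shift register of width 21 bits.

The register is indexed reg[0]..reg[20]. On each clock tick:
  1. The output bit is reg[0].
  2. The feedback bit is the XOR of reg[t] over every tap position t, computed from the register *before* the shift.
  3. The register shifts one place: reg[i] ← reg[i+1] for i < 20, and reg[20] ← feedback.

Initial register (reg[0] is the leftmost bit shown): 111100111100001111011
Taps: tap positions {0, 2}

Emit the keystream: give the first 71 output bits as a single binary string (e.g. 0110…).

11110011110000111101100111100110011001011111001111111111100100011110000

step | reg (before) | out | fb
   0 | 111100111100001111011 | 1 | 0
   1 | 111001111000011110110 | 1 | 0
   2 | 110011110000111101100 | 1 | 1
   3 | 100111100001111011001 | 1 | 1
   4 | 001111000011110110011 | 0 | 1
   5 | 011110000111101100111 | 0 | 1
   6 | 111100001111011001111 | 1 | 0
   7 | 111000011110110011110 | 1 | 0
   8 | 110000111101100111100 | 1 | 1
   9 | 100001111011001111001 | 1 | 1
  10 | 000011110110011110011 | 0 | 0
  11 | 000111101100111100110 | 0 | 0
  12 | 001111011001111001100 | 0 | 1
  13 | 011110110011110011001 | 0 | 1
  14 | 111101100111100110011 | 1 | 0
  15 | 111011001111001100110 | 1 | 0
  16 | 110110011110011001100 | 1 | 1
  17 | 101100111100110011001 | 1 | 0
  18 | 011001111001100110010 | 0 | 1
  19 | 110011110011001100101 | 1 | 1
  20 | 100111100110011001011 | 1 | 1
  21 | 001111001100110010111 | 0 | 1
  22 | 011110011001100101111 | 0 | 1
  23 | 111100110011001011111 | 1 | 0
  24 | 111001100110010111110 | 1 | 0
  25 | 110011001100101111100 | 1 | 1
  26 | 100110011001011111001 | 1 | 1
  27 | 001100110010111110011 | 0 | 1
  28 | 011001100101111100111 | 0 | 1
  29 | 110011001011111001111 | 1 | 1
  30 | 100110010111110011111 | 1 | 1
  31 | 001100101111100111111 | 0 | 1
  32 | 011001011111001111111 | 0 | 1
  33 | 110010111110011111111 | 1 | 1
  34 | 100101111100111111111 | 1 | 1
  35 | 001011111001111111111 | 0 | 1
  36 | 010111110011111111111 | 0 | 0
  37 | 101111100111111111110 | 1 | 0
  38 | 011111001111111111100 | 0 | 1
  39 | 111110011111111111001 | 1 | 0
  40 | 111100111111111110010 | 1 | 0
  41 | 111001111111111100100 | 1 | 0
  42 | 110011111111111001000 | 1 | 1
  43 | 100111111111110010001 | 1 | 1
  44 | 001111111111100100011 | 0 | 1
  45 | 011111111111001000111 | 0 | 1
  46 | 111111111110010001111 | 1 | 0
  47 | 111111111100100011110 | 1 | 0
  48 | 111111111001000111100 | 1 | 0
  49 | 111111110010001111000 | 1 | 0
  50 | 111111100100011110000 | 1 | 0
  51 | 111111001000111100000 | 1 | 0
  52 | 111110010001111000000 | 1 | 0
  53 | 111100100011110000000 | 1 | 0
  54 | 111001000111100000000 | 1 | 0
  55 | 110010001111000000000 | 1 | 1
  56 | 100100011110000000001 | 1 | 1
  57 | 001000111100000000011 | 0 | 1
  58 | 010001111000000000111 | 0 | 0
  59 | 100011110000000001110 | 1 | 1
  60 | 000111100000000011101 | 0 | 0
  61 | 001111000000000111010 | 0 | 1
  62 | 011110000000001110101 | 0 | 1
  63 | 111100000000011101011 | 1 | 0
  64 | 111000000000111010110 | 1 | 0
  65 | 110000000001110101100 | 1 | 1
  66 | 100000000011101011001 | 1 | 1
  67 | 000000000111010110011 | 0 | 0
  68 | 000000001110101100110 | 0 | 0
  69 | 000000011101011001100 | 0 | 0
  70 | 000000111010110011000 | 0 | 0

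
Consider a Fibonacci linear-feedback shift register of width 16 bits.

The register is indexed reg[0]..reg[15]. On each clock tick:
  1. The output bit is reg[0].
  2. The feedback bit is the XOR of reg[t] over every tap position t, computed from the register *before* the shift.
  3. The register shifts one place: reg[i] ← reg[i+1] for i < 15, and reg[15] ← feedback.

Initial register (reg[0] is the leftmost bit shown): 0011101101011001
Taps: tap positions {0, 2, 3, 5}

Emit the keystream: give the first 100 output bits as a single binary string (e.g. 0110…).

0011101101011001011001111101101100111101000010011000000001010011100010011111000011011111101011101010

k : reg_k → out_k, fb_k
0: 0011101101011001 → 0, fb=0
1: 0111011010110010 → 0, fb=1
2: 1110110101100101 → 1, fb=1
3: 1101101011001011 → 1, fb=0
4: 1011010110010110 → 1, fb=0
5: 0110101100101100 → 0, fb=1
6: 1101011001011001 → 1, fb=1
7: 1010110010110011 → 1, fb=1
8: 0101100101100111 → 0, fb=1
9: 1011001011001111 → 1, fb=1
10: 0110010110011111 → 0, fb=0
11: 1100101100111110 → 1, fb=1
12: 1001011001111101 → 1, fb=1
13: 0010110011111011 → 0, fb=0
14: 0101100111110110 → 0, fb=1
15: 1011001111101101 → 1, fb=1
16: 0110011111011011 → 0, fb=0
17: 1100111110110110 → 1, fb=0
18: 1001111101101100 → 1, fb=1
19: 0011111011011001 → 0, fb=1
20: 0111110110110011 → 0, fb=1
21: 1111101101100111 → 1, fb=1
22: 1111011011001111 → 1, fb=0
23: 1110110110011110 → 1, fb=1
24: 1101101100111101 → 1, fb=0
25: 1011011001111010 → 1, fb=0
26: 0110110011110100 → 0, fb=0
27: 1101100111101000 → 1, fb=0
28: 1011001111010000 → 1, fb=1
29: 0110011110100001 → 0, fb=0
30: 1100111101000010 → 1, fb=0
31: 1001111010000100 → 1, fb=1
32: 0011110100001001 → 0, fb=1
33: 0111101000010011 → 0, fb=0
34: 1111010000100110 → 1, fb=0
35: 1110100001001100 → 1, fb=0
36: 1101000010011000 → 1, fb=0
37: 1010000100110000 → 1, fb=0
38: 0100001001100000 → 0, fb=0
39: 1000010011000000 → 1, fb=0
40: 0000100110000000 → 0, fb=0
41: 0001001100000000 → 0, fb=1
42: 0010011000000001 → 0, fb=0
43: 0100110000000010 → 0, fb=1
44: 1001100000000101 → 1, fb=0
45: 0011000000001010 → 0, fb=0
46: 0110000000010100 → 0, fb=1
47: 1100000000101001 → 1, fb=1
48: 1000000001010011 → 1, fb=1
49: 0000000010100111 → 0, fb=0
50: 0000000101001110 → 0, fb=0
51: 0000001010011100 → 0, fb=0
52: 0000010100111000 → 0, fb=1
53: 0000101001110001 → 0, fb=0
54: 0001010011100010 → 0, fb=0
55: 0010100111000100 → 0, fb=1
56: 0101001110001001 → 0, fb=1
57: 1010011100010011 → 1, fb=1
58: 0100111000100111 → 0, fb=1
59: 1001110001001111 → 1, fb=1
60: 0011100010011111 → 0, fb=0
61: 0111000100111110 → 0, fb=0
62: 1110001001111100 → 1, fb=0
63: 1100010011111000 → 1, fb=0
64: 1000100111110000 → 1, fb=1
65: 0001001111100001 → 0, fb=1
66: 0010011111000011 → 0, fb=0
67: 0100111110000110 → 0, fb=1
68: 1001111100001101 → 1, fb=1
69: 0011111000011011 → 0, fb=1
70: 0111110000110111 → 0, fb=1
71: 1111100001101111 → 1, fb=1
72: 1111000011011111 → 1, fb=1
73: 1110000110111111 → 1, fb=0
74: 1100001101111110 → 1, fb=1
75: 1000011011111101 → 1, fb=0
76: 0000110111111010 → 0, fb=1
77: 0001101111110101 → 0, fb=1
78: 0011011111101011 → 0, fb=1
79: 0110111111010111 → 0, fb=0
80: 1101111110101110 → 1, fb=1
81: 1011111101011101 → 1, fb=0
82: 0111111010111010 → 0, fb=1
83: 1111110101110101 → 1, fb=0
84: 1111101011101010 → 1, fb=1
85: 1111010111010101 → 1, fb=0
86: 1110101110101010 → 1, fb=0
87: 1101011101010100 → 1, fb=1
88: 1010111010101001 → 1, fb=1
89: 0101110101010011 → 0, fb=0
90: 1011101010100110 → 1, fb=1
91: 0111010101001101 → 0, fb=1
92: 1110101010011011 → 1, fb=0
93: 1101010100110110 → 1, fb=1
94: 1010101001101101 → 1, fb=0
95: 0101010011011010 → 0, fb=0
96: 1010100110110100 → 1, fb=0
97: 0101001101101000 → 0, fb=1
98: 1010011011010001 → 1, fb=1
99: 0100110110100011 → 0, fb=1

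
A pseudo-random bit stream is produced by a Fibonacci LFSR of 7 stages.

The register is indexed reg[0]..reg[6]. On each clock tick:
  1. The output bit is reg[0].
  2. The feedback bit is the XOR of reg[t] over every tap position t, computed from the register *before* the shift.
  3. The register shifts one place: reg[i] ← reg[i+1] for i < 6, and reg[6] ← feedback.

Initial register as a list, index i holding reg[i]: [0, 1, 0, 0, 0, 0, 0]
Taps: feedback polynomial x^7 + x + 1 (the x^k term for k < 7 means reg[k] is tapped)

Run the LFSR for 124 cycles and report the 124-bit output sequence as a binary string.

0100000110000101000111100100010110011101010011111010000111000100100110110101101111011000110100101110111001100101010111111100

k : reg_k → out_k, fb_k
0: 0100000 → 0, fb=1
1: 1000001 → 1, fb=1
2: 0000011 → 0, fb=0
3: 0000110 → 0, fb=0
4: 0001100 → 0, fb=0
5: 0011000 → 0, fb=0
6: 0110000 → 0, fb=1
7: 1100001 → 1, fb=0
8: 1000010 → 1, fb=1
9: 0000101 → 0, fb=0
10: 0001010 → 0, fb=0
11: 0010100 → 0, fb=0
12: 0101000 → 0, fb=1
13: 1010001 → 1, fb=1
14: 0100011 → 0, fb=1
15: 1000111 → 1, fb=1
16: 0001111 → 0, fb=0
17: 0011110 → 0, fb=0
18: 0111100 → 0, fb=1
19: 1111001 → 1, fb=0
20: 1110010 → 1, fb=0
21: 1100100 → 1, fb=0
22: 1001000 → 1, fb=1
23: 0010001 → 0, fb=0
24: 0100010 → 0, fb=1
25: 1000101 → 1, fb=1
26: 0001011 → 0, fb=0
27: 0010110 → 0, fb=0
28: 0101100 → 0, fb=1
29: 1011001 → 1, fb=1
30: 0110011 → 0, fb=1
31: 1100111 → 1, fb=0
32: 1001110 → 1, fb=1
33: 0011101 → 0, fb=0
34: 0111010 → 0, fb=1
35: 1110101 → 1, fb=0
36: 1101010 → 1, fb=0
37: 1010100 → 1, fb=1
38: 0101001 → 0, fb=1
39: 1010011 → 1, fb=1
40: 0100111 → 0, fb=1
41: 1001111 → 1, fb=1
42: 0011111 → 0, fb=0
43: 0111110 → 0, fb=1
44: 1111101 → 1, fb=0
45: 1111010 → 1, fb=0
46: 1110100 → 1, fb=0
47: 1101000 → 1, fb=0
48: 1010000 → 1, fb=1
49: 0100001 → 0, fb=1
50: 1000011 → 1, fb=1
51: 0000111 → 0, fb=0
52: 0001110 → 0, fb=0
53: 0011100 → 0, fb=0
54: 0111000 → 0, fb=1
55: 1110001 → 1, fb=0
56: 1100010 → 1, fb=0
57: 1000100 → 1, fb=1
58: 0001001 → 0, fb=0
59: 0010010 → 0, fb=0
60: 0100100 → 0, fb=1
61: 1001001 → 1, fb=1
62: 0010011 → 0, fb=0
63: 0100110 → 0, fb=1
64: 1001101 → 1, fb=1
65: 0011011 → 0, fb=0
66: 0110110 → 0, fb=1
67: 1101101 → 1, fb=0
68: 1011010 → 1, fb=1
69: 0110101 → 0, fb=1
70: 1101011 → 1, fb=0
71: 1010110 → 1, fb=1
72: 0101101 → 0, fb=1
73: 1011011 → 1, fb=1
74: 0110111 → 0, fb=1
75: 1101111 → 1, fb=0
76: 1011110 → 1, fb=1
77: 0111101 → 0, fb=1
78: 1111011 → 1, fb=0
79: 1110110 → 1, fb=0
80: 1101100 → 1, fb=0
81: 1011000 → 1, fb=1
82: 0110001 → 0, fb=1
83: 1100011 → 1, fb=0
84: 1000110 → 1, fb=1
85: 0001101 → 0, fb=0
86: 0011010 → 0, fb=0
87: 0110100 → 0, fb=1
88: 1101001 → 1, fb=0
89: 1010010 → 1, fb=1
90: 0100101 → 0, fb=1
91: 1001011 → 1, fb=1
92: 0010111 → 0, fb=0
93: 0101110 → 0, fb=1
94: 1011101 → 1, fb=1
95: 0111011 → 0, fb=1
96: 1110111 → 1, fb=0
97: 1101110 → 1, fb=0
98: 1011100 → 1, fb=1
99: 0111001 → 0, fb=1
100: 1110011 → 1, fb=0
101: 1100110 → 1, fb=0
102: 1001100 → 1, fb=1
103: 0011001 → 0, fb=0
104: 0110010 → 0, fb=1
105: 1100101 → 1, fb=0
106: 1001010 → 1, fb=1
107: 0010101 → 0, fb=0
108: 0101010 → 0, fb=1
109: 1010101 → 1, fb=1
110: 0101011 → 0, fb=1
111: 1010111 → 1, fb=1
112: 0101111 → 0, fb=1
113: 1011111 → 1, fb=1
114: 0111111 → 0, fb=1
115: 1111111 → 1, fb=0
116: 1111110 → 1, fb=0
117: 1111100 → 1, fb=0
118: 1111000 → 1, fb=0
119: 1110000 → 1, fb=0
120: 1100000 → 1, fb=0
121: 1000000 → 1, fb=1
122: 0000001 → 0, fb=0
123: 0000010 → 0, fb=0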